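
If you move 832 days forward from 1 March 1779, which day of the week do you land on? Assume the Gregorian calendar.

Sunday

Mar 1, 1779 is a Monday.
832 mod 7 = 6, so 832 days after a Monday is Monday + 6 = Sunday.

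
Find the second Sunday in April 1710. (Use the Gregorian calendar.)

April 1, 1710 is a Tuesday.
The first Sunday is therefore April 6 (5 days later).
The second Sunday is 6 + 1×7 = April 13.

April 13, 1710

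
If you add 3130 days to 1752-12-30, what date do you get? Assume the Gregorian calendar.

July 26, 1761

+365 (one year) → Dec 30, 1753 (2765 left).
+365 (one year) → Dec 30, 1754 (2400 left).
+365 (one year) → Dec 30, 1755 (2035 left).
+366 (one year; includes Feb 29, 1756) → Dec 30, 1756 (1669 left).
+365 (one year) → Dec 30, 1757 (1304 left).
+365 (one year) → Dec 30, 1758 (939 left).
+365 (one year) → Dec 30, 1759 (574 left).
+366 (one year; includes Feb 29, 1760) → Dec 30, 1760 (208 left).
Dec has 31 days: +2 → Jan 1, 1761 (206 left).
Jan has 31 days: +31 → Feb 1, 1761 (175 left).
Feb has 28 days: +28 → Mar 1, 1761 (147 left).
Mar has 31 days: +31 → Apr 1, 1761 (116 left).
Apr has 30 days: +30 → May 1, 1761 (86 left).
May has 31 days: +31 → Jun 1, 1761 (55 left).
Jun has 30 days: +30 → Jul 1, 1761 (25 left).
+25 → Jul 26, 1761.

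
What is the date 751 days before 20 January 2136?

December 30, 2133

−365 (one year) → Jan 20, 2135 (386 left).
−20 → Dec 31, 2134 (end of Dec, 31 days; 366 left).
−31 → Nov 30, 2134 (end of Nov, 30 days; 335 left).
−30 → Oct 31, 2134 (end of Oct, 31 days; 305 left).
−31 → Sep 30, 2134 (end of Sep, 30 days; 274 left).
−30 → Aug 31, 2134 (end of Aug, 31 days; 244 left).
−31 → Jul 31, 2134 (end of Jul, 31 days; 213 left).
−31 → Jun 30, 2134 (end of Jun, 30 days; 182 left).
−30 → May 31, 2134 (end of May, 31 days; 152 left).
−31 → Apr 30, 2134 (end of Apr, 30 days; 121 left).
−30 → Mar 31, 2134 (end of Mar, 31 days; 91 left).
−31 → Feb 28, 2134 (end of Feb, 28 days; 60 left).
−28 → Jan 31, 2134 (end of Jan, 31 days; 32 left).
−31 → Dec 31, 2133 (end of Dec, 31 days; 1 left).
−1 → Dec 30, 2133.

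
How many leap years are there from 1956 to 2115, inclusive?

39

Multiples of 4 in [1956,2115]: 40.
Of those, multiples of 100: 2 (not leap unless ÷400).
Multiples of 400: 1.
Leap years = 40 − 2 + 1 = 39.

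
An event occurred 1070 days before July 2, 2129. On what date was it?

July 28, 2126

−365 (one year) → Jul 2, 2128 (705 left).
−366 (one year; includes Feb 29, 2128) → Jul 2, 2127 (339 left).
−2 → Jun 30, 2127 (end of Jun, 30 days; 337 left).
−30 → May 31, 2127 (end of May, 31 days; 307 left).
−31 → Apr 30, 2127 (end of Apr, 30 days; 276 left).
−30 → Mar 31, 2127 (end of Mar, 31 days; 246 left).
−31 → Feb 28, 2127 (end of Feb, 28 days; 215 left).
−28 → Jan 31, 2127 (end of Jan, 31 days; 187 left).
−31 → Dec 31, 2126 (end of Dec, 31 days; 156 left).
−31 → Nov 30, 2126 (end of Nov, 30 days; 125 left).
−30 → Oct 31, 2126 (end of Oct, 31 days; 95 left).
−31 → Sep 30, 2126 (end of Sep, 30 days; 64 left).
−30 → Aug 31, 2126 (end of Aug, 31 days; 34 left).
−31 → Jul 31, 2126 (end of Jul, 31 days; 3 left).
−3 → Jul 28, 2126.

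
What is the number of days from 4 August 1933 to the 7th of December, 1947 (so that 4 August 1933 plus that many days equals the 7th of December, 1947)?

Aug 4, 1933 → Aug 4, 1934: 365 days.
Aug 4, 1934 → Aug 4, 1935: 365 days.
Aug 4, 1935 → Aug 4, 1936: 366 days (Feb 29, 1936 is in that span).
Aug 4, 1936 → Aug 4, 1937: 365 days.
Aug 4, 1937 → Aug 4, 1938: 365 days.
Aug 4, 1938 → Aug 4, 1939: 365 days.
Aug 4, 1939 → Aug 4, 1940: 366 days (Feb 29, 1940 is in that span).
Aug 4, 1940 → Aug 4, 1941: 365 days.
Aug 4, 1941 → Aug 4, 1942: 365 days.
Aug 4, 1942 → Aug 4, 1943: 365 days.
Aug 4, 1943 → Aug 4, 1944: 366 days (Feb 29, 1944 is in that span).
Aug 4, 1944 → Aug 4, 1945: 365 days.
Aug 4, 1945 → Aug 4, 1946: 365 days.
Aug 4, 1946 → Aug 4, 1947: 365 days.
Aug 4, 1947 → Sep 4, 1947: 31 days (August has 31).
Sep 4, 1947 → Oct 4, 1947: 30 days (September has 30).
Oct 4, 1947 → Nov 4, 1947: 31 days (October has 31).
Nov 4, 1947 → Dec 4, 1947: 30 days (November has 30).
Dec 4, 1947 → Dec 7, 1947: 3 days.
Total: 5238 days.

5238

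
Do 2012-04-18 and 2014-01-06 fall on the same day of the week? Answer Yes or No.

No

From Apr 18, 2012 to Jan 6, 2014 is 628 days.
628 mod 7 = 5, so they are different weekdays.
(Apr 18, 2012 is a Wednesday; Jan 6, 2014 is a Monday.)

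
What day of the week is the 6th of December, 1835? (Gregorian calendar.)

Sunday

Doomsday rule: the anchor day for the 1800s is Friday. For year 35: 35÷12 = 2 r 11, and 11÷4 = 2, so 2+11+2 = 15.
Friday + 15 ≡ Saturday — that's 1835's doomsday.
In December the doomsday date is Dec 12.
Dec 6 is 6 days before Dec 12; 6 mod 7 = 6, so Saturday − 6 = Sunday.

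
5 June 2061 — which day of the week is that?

Doomsday rule: the anchor day for the 2000s is Tuesday. For year 61: 61÷12 = 5 r 1, and 1÷4 = 0, so 5+1+0 = 6.
Tuesday + 6 ≡ Monday — that's 2061's doomsday.
In June the doomsday date is Jun 6.
Jun 5 is 1 day before Jun 6; 1 mod 7 = 1, so Monday − 1 = Sunday.

Sunday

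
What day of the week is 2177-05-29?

Thursday

Doomsday rule: the anchor day for the 2100s is Sunday. For year 77: 77÷12 = 6 r 5, and 5÷4 = 1, so 6+5+1 = 12.
Sunday + 12 ≡ Friday — that's 2177's doomsday.
In May the doomsday date is May 9.
May 29 is 20 days after May 9; 20 mod 7 = 6, so Friday + 6 = Thursday.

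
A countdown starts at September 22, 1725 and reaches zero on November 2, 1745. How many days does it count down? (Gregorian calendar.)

7346

Sep 22, 1725 → Sep 22, 1726: 365 days.
Sep 22, 1726 → Sep 22, 1727: 365 days.
Sep 22, 1727 → Sep 22, 1728: 366 days (Feb 29, 1728 is in that span).
Sep 22, 1728 → Sep 22, 1729: 365 days.
Sep 22, 1729 → Sep 22, 1730: 365 days.
Sep 22, 1730 → Sep 22, 1731: 365 days.
Sep 22, 1731 → Sep 22, 1732: 366 days (Feb 29, 1732 is in that span).
Sep 22, 1732 → Sep 22, 1733: 365 days.
Sep 22, 1733 → Sep 22, 1734: 365 days.
Sep 22, 1734 → Sep 22, 1735: 365 days.
Sep 22, 1735 → Sep 22, 1736: 366 days (Feb 29, 1736 is in that span).
Sep 22, 1736 → Sep 22, 1737: 365 days.
Sep 22, 1737 → Sep 22, 1738: 365 days.
Sep 22, 1738 → Sep 22, 1739: 365 days.
Sep 22, 1739 → Sep 22, 1740: 366 days (Feb 29, 1740 is in that span).
Sep 22, 1740 → Sep 22, 1741: 365 days.
Sep 22, 1741 → Sep 22, 1742: 365 days.
Sep 22, 1742 → Sep 22, 1743: 365 days.
Sep 22, 1743 → Sep 22, 1744: 366 days (Feb 29, 1744 is in that span).
Sep 22, 1744 → Sep 22, 1745: 365 days.
Sep 22, 1745 → Oct 22, 1745: 30 days (September has 30).
Oct 22, 1745 → Nov 2, 1745: 11 days.
Total: 7346 days.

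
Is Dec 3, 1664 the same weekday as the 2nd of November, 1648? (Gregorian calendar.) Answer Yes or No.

From Nov 2, 1648 to Dec 3, 1664 is 5875 days.
5875 mod 7 = 2, so they are different weekdays.
(Nov 2, 1648 is a Monday; Dec 3, 1664 is a Wednesday.)

No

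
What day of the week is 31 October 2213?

Doomsday rule: the anchor day for the 2200s is Friday. For year 13: 13÷12 = 1 r 1, and 1÷4 = 0, so 1+1+0 = 2.
Friday + 2 ≡ Sunday — that's 2213's doomsday.
In October the doomsday date is Oct 10.
Oct 31 is 21 days after Oct 10; 21 mod 7 = 0, so Sunday + 0 = Sunday.

Sunday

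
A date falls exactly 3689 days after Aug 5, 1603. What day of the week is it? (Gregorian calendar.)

Tuesday

First find the weekday of Aug 5, 1603. Doomsday rule: the anchor day for the 1600s is Tuesday. For year 03: 3÷12 = 0 r 3, and 3÷4 = 0, so 0+3+0 = 3.
Tuesday + 3 ≡ Friday — that's 1603's doomsday.
In August the doomsday date is Aug 8.
Aug 5 is 3 days before Aug 8; 3 mod 7 = 3, so Friday − 3 = Tuesday.
3689 mod 7 = 0, so 3689 days after a Tuesday is Tuesday + 0 = Tuesday.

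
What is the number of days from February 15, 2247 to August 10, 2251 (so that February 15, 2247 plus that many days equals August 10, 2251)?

1637

Feb 15, 2247 → Feb 15, 2248: 365 days.
Feb 15, 2248 → Feb 15, 2249: 366 days (Feb 29, 2248 is in that span).
Feb 15, 2249 → Feb 15, 2250: 365 days.
Feb 15, 2250 → Feb 15, 2251: 365 days.
Feb 15, 2251 → Mar 15, 2251: 28 days (February has 28).
Mar 15, 2251 → Apr 15, 2251: 31 days (March has 31).
Apr 15, 2251 → May 15, 2251: 30 days (April has 30).
May 15, 2251 → Jun 15, 2251: 31 days (May has 31).
Jun 15, 2251 → Jul 15, 2251: 30 days (June has 30).
Jul 15, 2251 → Aug 10, 2251: 26 days.
Total: 1637 days.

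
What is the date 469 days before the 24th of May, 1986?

February 9, 1985

−365 (one year) → May 24, 1985 (104 left).
−24 → Apr 30, 1985 (end of Apr, 30 days; 80 left).
−30 → Mar 31, 1985 (end of Mar, 31 days; 50 left).
−31 → Feb 28, 1985 (end of Feb, 28 days; 19 left).
−19 → Feb 9, 1985.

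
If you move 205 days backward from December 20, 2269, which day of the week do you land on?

Saturday

Dec 20, 2269 is a Monday.
205 mod 7 = 2, so 205 days before a Monday is Monday − 2 = Saturday.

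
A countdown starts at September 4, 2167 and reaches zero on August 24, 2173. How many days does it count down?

Sep 4, 2167 → Sep 4, 2168: 366 days (Feb 29, 2168 is in that span).
Sep 4, 2168 → Sep 4, 2169: 365 days.
Sep 4, 2169 → Sep 4, 2170: 365 days.
Sep 4, 2170 → Sep 4, 2171: 365 days.
Sep 4, 2171 → Sep 4, 2172: 366 days (Feb 29, 2172 is in that span).
Sep 4, 2172 → Oct 4, 2172: 30 days (September has 30).
Oct 4, 2172 → Nov 4, 2172: 31 days (October has 31).
Nov 4, 2172 → Dec 4, 2172: 30 days (November has 30).
Dec 4, 2172 → Jan 4, 2173: 31 days (December has 31).
Jan 4, 2173 → Feb 4, 2173: 31 days (January has 31).
Feb 4, 2173 → Mar 4, 2173: 28 days (February has 28).
Mar 4, 2173 → Apr 4, 2173: 31 days (March has 31).
Apr 4, 2173 → May 4, 2173: 30 days (April has 30).
May 4, 2173 → Jun 4, 2173: 31 days (May has 31).
Jun 4, 2173 → Jul 4, 2173: 30 days (June has 30).
Jul 4, 2173 → Aug 4, 2173: 31 days (July has 31).
Aug 4, 2173 → Aug 24, 2173: 20 days.
Total: 2181 days.

2181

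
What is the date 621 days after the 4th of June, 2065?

February 15, 2067

+365 (one year) → Jun 4, 2066 (256 left).
Jun has 30 days: +27 → Jul 1, 2066 (229 left).
Jul has 31 days: +31 → Aug 1, 2066 (198 left).
Aug has 31 days: +31 → Sep 1, 2066 (167 left).
Sep has 30 days: +30 → Oct 1, 2066 (137 left).
Oct has 31 days: +31 → Nov 1, 2066 (106 left).
Nov has 30 days: +30 → Dec 1, 2066 (76 left).
Dec has 31 days: +31 → Jan 1, 2067 (45 left).
Jan has 31 days: +31 → Feb 1, 2067 (14 left).
+14 → Feb 15, 2067.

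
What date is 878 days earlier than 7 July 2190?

−365 (one year) → Jul 7, 2189 (513 left).
−365 (one year) → Jul 7, 2188 (148 left).
−7 → Jun 30, 2188 (end of Jun, 30 days; 141 left).
−30 → May 31, 2188 (end of May, 31 days; 111 left).
−31 → Apr 30, 2188 (end of Apr, 30 days; 80 left).
−30 → Mar 31, 2188 (end of Mar, 31 days; 50 left).
−31 → Feb 29, 2188 (end of Feb, 29 days; 19 left).
−19 → Feb 10, 2188.

February 10, 2188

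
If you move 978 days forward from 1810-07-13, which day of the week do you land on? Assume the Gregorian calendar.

First find the weekday of Jul 13, 1810. Doomsday rule: the anchor day for the 1800s is Friday. For year 10: 10÷12 = 0 r 10, and 10÷4 = 2, so 0+10+2 = 12.
Friday + 12 ≡ Wednesday — that's 1810's doomsday.
In July the doomsday date is Jul 11.
Jul 13 is 2 days after Jul 11; 2 mod 7 = 2, so Wednesday + 2 = Friday.
978 mod 7 = 5, so 978 days after a Friday is Friday + 5 = Wednesday.

Wednesday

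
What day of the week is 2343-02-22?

Doomsday rule: the anchor day for the 2300s is Wednesday. For year 43: 43÷12 = 3 r 7, and 7÷4 = 1, so 3+7+1 = 11.
Wednesday + 11 ≡ Sunday — that's 2343's doomsday.
In February the doomsday date is Feb 28 (2343 is not a leap year).
Feb 22 is 6 days before Feb 28; 6 mod 7 = 6, so Sunday − 6 = Monday.

Monday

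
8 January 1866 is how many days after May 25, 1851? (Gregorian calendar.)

May 25, 1851 → May 25, 1852: 366 days (Feb 29, 1852 is in that span).
May 25, 1852 → May 25, 1853: 365 days.
May 25, 1853 → May 25, 1854: 365 days.
May 25, 1854 → May 25, 1855: 365 days.
May 25, 1855 → May 25, 1856: 366 days (Feb 29, 1856 is in that span).
May 25, 1856 → May 25, 1857: 365 days.
May 25, 1857 → May 25, 1858: 365 days.
May 25, 1858 → May 25, 1859: 365 days.
May 25, 1859 → May 25, 1860: 366 days (Feb 29, 1860 is in that span).
May 25, 1860 → May 25, 1861: 365 days.
May 25, 1861 → May 25, 1862: 365 days.
May 25, 1862 → May 25, 1863: 365 days.
May 25, 1863 → May 25, 1864: 366 days (Feb 29, 1864 is in that span).
May 25, 1864 → May 25, 1865: 365 days.
May 25, 1865 → Jun 25, 1865: 31 days (May has 31).
Jun 25, 1865 → Jul 25, 1865: 30 days (June has 30).
Jul 25, 1865 → Aug 25, 1865: 31 days (July has 31).
Aug 25, 1865 → Sep 25, 1865: 31 days (August has 31).
Sep 25, 1865 → Oct 25, 1865: 30 days (September has 30).
Oct 25, 1865 → Nov 25, 1865: 31 days (October has 31).
Nov 25, 1865 → Dec 25, 1865: 30 days (November has 30).
Dec 25, 1865 → Jan 8, 1866: 14 days.
Total: 5342 days.

5342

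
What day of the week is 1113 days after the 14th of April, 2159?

Saturday

First find the weekday of Apr 14, 2159. Doomsday rule: the anchor day for the 2100s is Sunday. For year 59: 59÷12 = 4 r 11, and 11÷4 = 2, so 4+11+2 = 17.
Sunday + 17 ≡ Wednesday — that's 2159's doomsday.
In April the doomsday date is Apr 4.
Apr 14 is 10 days after Apr 4; 10 mod 7 = 3, so Wednesday + 3 = Saturday.
1113 mod 7 = 0, so 1113 days after a Saturday is Saturday + 0 = Saturday.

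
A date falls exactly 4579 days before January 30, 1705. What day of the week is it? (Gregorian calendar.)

Thursday

First find the weekday of Jan 30, 1705. Doomsday rule: the anchor day for the 1700s is Sunday. For year 05: 5÷12 = 0 r 5, and 5÷4 = 1, so 0+5+1 = 6.
Sunday + 6 ≡ Saturday — that's 1705's doomsday.
In January the doomsday date is Jan 3 (1705 is not a leap year).
Jan 30 is 27 days after Jan 3; 27 mod 7 = 6, so Saturday + 6 = Friday.
4579 mod 7 = 1, so 4579 days before a Friday is Friday − 1 = Thursday.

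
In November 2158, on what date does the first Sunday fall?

November 5, 2158

November 1, 2158 is a Wednesday.
The first Sunday is therefore November 5 (4 days later).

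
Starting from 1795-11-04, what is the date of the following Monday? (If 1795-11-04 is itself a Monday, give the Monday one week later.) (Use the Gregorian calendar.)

Nov 4, 1795 is a Wednesday.
From Wednesday to the next Monday is 5 days.
Nov 4, 1795 + 5 = Nov 9, 1795.

November 9, 1795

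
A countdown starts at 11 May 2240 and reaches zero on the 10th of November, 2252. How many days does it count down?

4566

May 11, 2240 → May 11, 2241: 365 days.
May 11, 2241 → May 11, 2242: 365 days.
May 11, 2242 → May 11, 2243: 365 days.
May 11, 2243 → May 11, 2244: 366 days (Feb 29, 2244 is in that span).
May 11, 2244 → May 11, 2245: 365 days.
May 11, 2245 → May 11, 2246: 365 days.
May 11, 2246 → May 11, 2247: 365 days.
May 11, 2247 → May 11, 2248: 366 days (Feb 29, 2248 is in that span).
May 11, 2248 → May 11, 2249: 365 days.
May 11, 2249 → May 11, 2250: 365 days.
May 11, 2250 → May 11, 2251: 365 days.
May 11, 2251 → May 11, 2252: 366 days (Feb 29, 2252 is in that span).
May 11, 2252 → Jun 11, 2252: 31 days (May has 31).
Jun 11, 2252 → Jul 11, 2252: 30 days (June has 30).
Jul 11, 2252 → Aug 11, 2252: 31 days (July has 31).
Aug 11, 2252 → Sep 11, 2252: 31 days (August has 31).
Sep 11, 2252 → Oct 11, 2252: 30 days (September has 30).
Oct 11, 2252 → Nov 10, 2252: 30 days.
Total: 4566 days.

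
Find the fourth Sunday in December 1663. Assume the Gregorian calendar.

December 23, 1663

December 1, 1663 is a Saturday.
The first Sunday is therefore December 2 (1 days later).
The fourth Sunday is 2 + 3×7 = December 23.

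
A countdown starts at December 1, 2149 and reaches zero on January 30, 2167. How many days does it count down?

Dec 1, 2149 → Dec 1, 2150: 365 days.
Dec 1, 2150 → Dec 1, 2151: 365 days.
Dec 1, 2151 → Dec 1, 2152: 366 days (Feb 29, 2152 is in that span).
Dec 1, 2152 → Dec 1, 2153: 365 days.
Dec 1, 2153 → Dec 1, 2154: 365 days.
Dec 1, 2154 → Dec 1, 2155: 365 days.
Dec 1, 2155 → Dec 1, 2156: 366 days (Feb 29, 2156 is in that span).
Dec 1, 2156 → Dec 1, 2157: 365 days.
Dec 1, 2157 → Dec 1, 2158: 365 days.
Dec 1, 2158 → Dec 1, 2159: 365 days.
Dec 1, 2159 → Dec 1, 2160: 366 days (Feb 29, 2160 is in that span).
Dec 1, 2160 → Dec 1, 2161: 365 days.
Dec 1, 2161 → Dec 1, 2162: 365 days.
Dec 1, 2162 → Dec 1, 2163: 365 days.
Dec 1, 2163 → Dec 1, 2164: 366 days (Feb 29, 2164 is in that span).
Dec 1, 2164 → Dec 1, 2165: 365 days.
Dec 1, 2165 → Dec 1, 2166: 365 days.
Dec 1, 2166 → Jan 1, 2167: 31 days (December has 31).
Jan 1, 2167 → Jan 30, 2167: 29 days.
Total: 6269 days.

6269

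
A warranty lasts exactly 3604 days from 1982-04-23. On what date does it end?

March 5, 1992

+365 (one year) → Apr 23, 1983 (3239 left).
+366 (one year; includes Feb 29, 1984) → Apr 23, 1984 (2873 left).
+365 (one year) → Apr 23, 1985 (2508 left).
+365 (one year) → Apr 23, 1986 (2143 left).
+365 (one year) → Apr 23, 1987 (1778 left).
+366 (one year; includes Feb 29, 1988) → Apr 23, 1988 (1412 left).
+365 (one year) → Apr 23, 1989 (1047 left).
+365 (one year) → Apr 23, 1990 (682 left).
+365 (one year) → Apr 23, 1991 (317 left).
Apr has 30 days: +8 → May 1, 1991 (309 left).
May has 31 days: +31 → Jun 1, 1991 (278 left).
Jun has 30 days: +30 → Jul 1, 1991 (248 left).
Jul has 31 days: +31 → Aug 1, 1991 (217 left).
Aug has 31 days: +31 → Sep 1, 1991 (186 left).
Sep has 30 days: +30 → Oct 1, 1991 (156 left).
Oct has 31 days: +31 → Nov 1, 1991 (125 left).
Nov has 30 days: +30 → Dec 1, 1991 (95 left).
Dec has 31 days: +31 → Jan 1, 1992 (64 left).
Jan has 31 days: +31 → Feb 1, 1992 (33 left).
Feb has 29 days: +29 → Mar 1, 1992 (4 left).
+4 → Mar 5, 1992.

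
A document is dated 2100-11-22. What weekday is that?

January 1, 2100 is a Friday.
Jan 1, 2100 → Feb 1, 2100: 31 days (January has 31).
Feb 1, 2100 → Mar 1, 2100: 28 days (February has 28).
Mar 1, 2100 → Apr 1, 2100: 31 days (March has 31).
Apr 1, 2100 → May 1, 2100: 30 days (April has 30).
May 1, 2100 → Jun 1, 2100: 31 days (May has 31).
Jun 1, 2100 → Jul 1, 2100: 30 days (June has 30).
Jul 1, 2100 → Aug 1, 2100: 31 days (July has 31).
Aug 1, 2100 → Sep 1, 2100: 31 days (August has 31).
Sep 1, 2100 → Oct 1, 2100: 30 days (September has 30).
Oct 1, 2100 → Nov 1, 2100: 31 days (October has 31).
Nov 1, 2100 → Nov 22, 2100: 21 days.
Total: 325 days.
325 mod 7 = 3, so Friday + 3 = Monday.

Monday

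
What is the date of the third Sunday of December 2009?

December 1, 2009 is a Tuesday.
The first Sunday is therefore December 6 (5 days later).
The third Sunday is 6 + 2×7 = December 20.

December 20, 2009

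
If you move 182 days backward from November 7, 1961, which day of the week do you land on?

First find the weekday of Nov 7, 1961. Doomsday rule: the anchor day for the 1900s is Wednesday. For year 61: 61÷12 = 5 r 1, and 1÷4 = 0, so 5+1+0 = 6.
Wednesday + 6 ≡ Tuesday — that's 1961's doomsday.
In November the doomsday date is Nov 7.
Nov 7 is the doomsday itself: Tuesday.
182 mod 7 = 0, so 182 days before a Tuesday is Tuesday − 0 = Tuesday.

Tuesday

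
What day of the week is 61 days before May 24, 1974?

Sunday

First find the weekday of May 24, 1974. Doomsday rule: the anchor day for the 1900s is Wednesday. For year 74: 74÷12 = 6 r 2, and 2÷4 = 0, so 6+2+0 = 8.
Wednesday + 8 ≡ Thursday — that's 1974's doomsday.
In May the doomsday date is May 9.
May 24 is 15 days after May 9; 15 mod 7 = 1, so Thursday + 1 = Friday.
61 mod 7 = 5, so 61 days before a Friday is Friday − 5 = Sunday.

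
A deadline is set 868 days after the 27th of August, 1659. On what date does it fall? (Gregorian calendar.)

+366 (one year; includes Feb 29, 1660) → Aug 27, 1660 (502 left).
+365 (one year) → Aug 27, 1661 (137 left).
Aug has 31 days: +5 → Sep 1, 1661 (132 left).
Sep has 30 days: +30 → Oct 1, 1661 (102 left).
Oct has 31 days: +31 → Nov 1, 1661 (71 left).
Nov has 30 days: +30 → Dec 1, 1661 (41 left).
Dec has 31 days: +31 → Jan 1, 1662 (10 left).
+10 → Jan 11, 1662.

January 11, 1662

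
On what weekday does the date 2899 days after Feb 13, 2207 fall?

Saturday

Feb 13, 2207 is a Friday.
2899 mod 7 = 1, so 2899 days after a Friday is Friday + 1 = Saturday.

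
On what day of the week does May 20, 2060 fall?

Thursday

Doomsday rule: the anchor day for the 2000s is Tuesday. For year 60: 60÷12 = 5 r 0, and 0÷4 = 0, so 5+0+0 = 5.
Tuesday + 5 ≡ Sunday — that's 2060's doomsday.
In May the doomsday date is May 9.
May 20 is 11 days after May 9; 11 mod 7 = 4, so Sunday + 4 = Thursday.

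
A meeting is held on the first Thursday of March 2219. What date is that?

March 4, 2219

March 1, 2219 is a Monday.
The first Thursday is therefore March 4 (3 days later).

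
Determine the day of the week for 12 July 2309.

Doomsday rule: the anchor day for the 2300s is Wednesday. For year 09: 9÷12 = 0 r 9, and 9÷4 = 2, so 0+9+2 = 11.
Wednesday + 11 ≡ Sunday — that's 2309's doomsday.
In July the doomsday date is Jul 11.
Jul 12 is 1 day after Jul 11; 1 mod 7 = 1, so Sunday + 1 = Monday.

Monday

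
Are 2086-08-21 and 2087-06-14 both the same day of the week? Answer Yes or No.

No

From Aug 21, 2086 to Jun 14, 2087 is 297 days.
297 mod 7 = 3, so they are different weekdays.
(Aug 21, 2086 is a Wednesday; Jun 14, 2087 is a Saturday.)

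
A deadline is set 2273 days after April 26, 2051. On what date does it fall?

+366 (one year; includes Feb 29, 2052) → Apr 26, 2052 (1907 left).
+365 (one year) → Apr 26, 2053 (1542 left).
+365 (one year) → Apr 26, 2054 (1177 left).
+365 (one year) → Apr 26, 2055 (812 left).
+366 (one year; includes Feb 29, 2056) → Apr 26, 2056 (446 left).
+365 (one year) → Apr 26, 2057 (81 left).
Apr has 30 days: +5 → May 1, 2057 (76 left).
May has 31 days: +31 → Jun 1, 2057 (45 left).
Jun has 30 days: +30 → Jul 1, 2057 (15 left).
+15 → Jul 16, 2057.

July 16, 2057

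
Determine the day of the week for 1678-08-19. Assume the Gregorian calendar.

Friday

Doomsday rule: the anchor day for the 1600s is Tuesday. For year 78: 78÷12 = 6 r 6, and 6÷4 = 1, so 6+6+1 = 13.
Tuesday + 13 ≡ Monday — that's 1678's doomsday.
In August the doomsday date is Aug 8.
Aug 19 is 11 days after Aug 8; 11 mod 7 = 4, so Monday + 4 = Friday.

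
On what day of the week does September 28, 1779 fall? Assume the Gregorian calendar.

Doomsday rule: the anchor day for the 1700s is Sunday. For year 79: 79÷12 = 6 r 7, and 7÷4 = 1, so 6+7+1 = 14.
Sunday + 14 ≡ Sunday — that's 1779's doomsday.
In September the doomsday date is Sep 5.
Sep 28 is 23 days after Sep 5; 23 mod 7 = 2, so Sunday + 2 = Tuesday.

Tuesday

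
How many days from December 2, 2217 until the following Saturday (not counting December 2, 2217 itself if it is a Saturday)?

4

Dec 2, 2217 is a Tuesday.
From Tuesday to the next Saturday is 4 days.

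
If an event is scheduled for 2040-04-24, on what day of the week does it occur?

Doomsday rule: the anchor day for the 2000s is Tuesday. For year 40: 40÷12 = 3 r 4, and 4÷4 = 1, so 3+4+1 = 8.
Tuesday + 8 ≡ Wednesday — that's 2040's doomsday.
In April the doomsday date is Apr 4.
Apr 24 is 20 days after Apr 4; 20 mod 7 = 6, so Wednesday + 6 = Tuesday.

Tuesday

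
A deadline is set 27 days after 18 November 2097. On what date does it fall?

Nov has 30 days: +13 → Dec 1, 2097 (14 left).
+14 → Dec 15, 2097.

December 15, 2097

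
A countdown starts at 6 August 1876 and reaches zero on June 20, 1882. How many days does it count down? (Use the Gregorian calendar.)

Aug 6, 1876 → Aug 6, 1877: 365 days.
Aug 6, 1877 → Aug 6, 1878: 365 days.
Aug 6, 1878 → Aug 6, 1879: 365 days.
Aug 6, 1879 → Aug 6, 1880: 366 days (Feb 29, 1880 is in that span).
Aug 6, 1880 → Aug 6, 1881: 365 days.
Aug 6, 1881 → Sep 6, 1881: 31 days (August has 31).
Sep 6, 1881 → Oct 6, 1881: 30 days (September has 30).
Oct 6, 1881 → Nov 6, 1881: 31 days (October has 31).
Nov 6, 1881 → Dec 6, 1881: 30 days (November has 30).
Dec 6, 1881 → Jan 6, 1882: 31 days (December has 31).
Jan 6, 1882 → Feb 6, 1882: 31 days (January has 31).
Feb 6, 1882 → Mar 6, 1882: 28 days (February has 28).
Mar 6, 1882 → Apr 6, 1882: 31 days (March has 31).
Apr 6, 1882 → May 6, 1882: 30 days (April has 30).
May 6, 1882 → Jun 6, 1882: 31 days (May has 31).
Jun 6, 1882 → Jun 20, 1882: 14 days.
Total: 2144 days.

2144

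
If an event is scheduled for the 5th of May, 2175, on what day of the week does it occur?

January 1, 2175 is a Sunday.
Jan 1, 2175 → Feb 1, 2175: 31 days (January has 31).
Feb 1, 2175 → Mar 1, 2175: 28 days (February has 28).
Mar 1, 2175 → Apr 1, 2175: 31 days (March has 31).
Apr 1, 2175 → May 1, 2175: 30 days (April has 30).
May 1, 2175 → May 5, 2175: 4 days.
Total: 124 days.
124 mod 7 = 5, so Sunday + 5 = Friday.

Friday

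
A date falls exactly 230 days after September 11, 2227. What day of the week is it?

First find the weekday of Sep 11, 2227. Doomsday rule: the anchor day for the 2200s is Friday. For year 27: 27÷12 = 2 r 3, and 3÷4 = 0, so 2+3+0 = 5.
Friday + 5 ≡ Wednesday — that's 2227's doomsday.
In September the doomsday date is Sep 5.
Sep 11 is 6 days after Sep 5; 6 mod 7 = 6, so Wednesday + 6 = Tuesday.
230 mod 7 = 6, so 230 days after a Tuesday is Tuesday + 6 = Monday.

Monday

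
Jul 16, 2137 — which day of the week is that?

Tuesday

Doomsday rule: the anchor day for the 2100s is Sunday. For year 37: 37÷12 = 3 r 1, and 1÷4 = 0, so 3+1+0 = 4.
Sunday + 4 ≡ Thursday — that's 2137's doomsday.
In July the doomsday date is Jul 11.
Jul 16 is 5 days after Jul 11; 5 mod 7 = 5, so Thursday + 5 = Tuesday.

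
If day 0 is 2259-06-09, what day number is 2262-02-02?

Jun 9, 2259 → Jun 9, 2260: 366 days (Feb 29, 2260 is in that span).
Jun 9, 2260 → Jun 9, 2261: 365 days.
Jun 9, 2261 → Jul 9, 2261: 30 days (June has 30).
Jul 9, 2261 → Aug 9, 2261: 31 days (July has 31).
Aug 9, 2261 → Sep 9, 2261: 31 days (August has 31).
Sep 9, 2261 → Oct 9, 2261: 30 days (September has 30).
Oct 9, 2261 → Nov 9, 2261: 31 days (October has 31).
Nov 9, 2261 → Dec 9, 2261: 30 days (November has 30).
Dec 9, 2261 → Jan 9, 2262: 31 days (December has 31).
Jan 9, 2262 → Feb 2, 2262: 24 days.
Total: 969 days.

969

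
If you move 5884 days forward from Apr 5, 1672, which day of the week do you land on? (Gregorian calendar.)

First find the weekday of Apr 5, 1672. Doomsday rule: the anchor day for the 1600s is Tuesday. For year 72: 72÷12 = 6 r 0, and 0÷4 = 0, so 6+0+0 = 6.
Tuesday + 6 ≡ Monday — that's 1672's doomsday.
In April the doomsday date is Apr 4.
Apr 5 is 1 day after Apr 4; 1 mod 7 = 1, so Monday + 1 = Tuesday.
5884 mod 7 = 4, so 5884 days after a Tuesday is Tuesday + 4 = Saturday.

Saturday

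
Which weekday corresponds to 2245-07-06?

Doomsday rule: the anchor day for the 2200s is Friday. For year 45: 45÷12 = 3 r 9, and 9÷4 = 2, so 3+9+2 = 14.
Friday + 14 ≡ Friday — that's 2245's doomsday.
In July the doomsday date is Jul 11.
Jul 6 is 5 days before Jul 11; 5 mod 7 = 5, so Friday − 5 = Sunday.

Sunday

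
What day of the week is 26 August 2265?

Saturday

Doomsday rule: the anchor day for the 2200s is Friday. For year 65: 65÷12 = 5 r 5, and 5÷4 = 1, so 5+5+1 = 11.
Friday + 11 ≡ Tuesday — that's 2265's doomsday.
In August the doomsday date is Aug 8.
Aug 26 is 18 days after Aug 8; 18 mod 7 = 4, so Tuesday + 4 = Saturday.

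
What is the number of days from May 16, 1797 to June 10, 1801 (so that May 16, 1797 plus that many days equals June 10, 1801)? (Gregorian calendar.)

May 16, 1797 → May 16, 1798: 365 days.
May 16, 1798 → May 16, 1799: 365 days.
May 16, 1799 → May 16, 1800: 365 days.
May 16, 1800 → Jun 16, 1800: 31 days (May has 31).
Jun 16, 1800 → Jul 16, 1800: 30 days (June has 30).
Jul 16, 1800 → Aug 16, 1800: 31 days (July has 31).
Aug 16, 1800 → Sep 16, 1800: 31 days (August has 31).
Sep 16, 1800 → Oct 16, 1800: 30 days (September has 30).
Oct 16, 1800 → Nov 16, 1800: 31 days (October has 31).
Nov 16, 1800 → Dec 16, 1800: 30 days (November has 30).
Dec 16, 1800 → Jan 16, 1801: 31 days (December has 31).
Jan 16, 1801 → Feb 16, 1801: 31 days (January has 31).
Feb 16, 1801 → Mar 16, 1801: 28 days (February has 28).
Mar 16, 1801 → Apr 16, 1801: 31 days (March has 31).
Apr 16, 1801 → May 16, 1801: 30 days (April has 30).
May 16, 1801 → Jun 10, 1801: 25 days.
Total: 1485 days.

1485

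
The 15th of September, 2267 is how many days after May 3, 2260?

2691

May 3, 2260 → May 3, 2261: 365 days.
May 3, 2261 → May 3, 2262: 365 days.
May 3, 2262 → May 3, 2263: 365 days.
May 3, 2263 → May 3, 2264: 366 days (Feb 29, 2264 is in that span).
May 3, 2264 → May 3, 2265: 365 days.
May 3, 2265 → May 3, 2266: 365 days.
May 3, 2266 → May 3, 2267: 365 days.
May 3, 2267 → Jun 3, 2267: 31 days (May has 31).
Jun 3, 2267 → Jul 3, 2267: 30 days (June has 30).
Jul 3, 2267 → Aug 3, 2267: 31 days (July has 31).
Aug 3, 2267 → Sep 3, 2267: 31 days (August has 31).
Sep 3, 2267 → Sep 15, 2267: 12 days.
Total: 2691 days.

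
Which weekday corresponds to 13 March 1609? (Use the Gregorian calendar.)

Friday

Doomsday rule: the anchor day for the 1600s is Tuesday. For year 09: 9÷12 = 0 r 9, and 9÷4 = 2, so 0+9+2 = 11.
Tuesday + 11 ≡ Saturday — that's 1609's doomsday.
In March the doomsday date is Mar 14.
Mar 13 is 1 day before Mar 14; 1 mod 7 = 1, so Saturday − 1 = Friday.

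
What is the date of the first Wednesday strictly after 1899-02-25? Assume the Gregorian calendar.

March 1, 1899

Feb 25, 1899 is a Saturday.
From Saturday to the next Wednesday is 4 days.
Feb 25, 1899 + 4 = Mar 1, 1899.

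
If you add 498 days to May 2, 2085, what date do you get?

September 12, 2086

+365 (one year) → May 2, 2086 (133 left).
May has 31 days: +30 → Jun 1, 2086 (103 left).
Jun has 30 days: +30 → Jul 1, 2086 (73 left).
Jul has 31 days: +31 → Aug 1, 2086 (42 left).
Aug has 31 days: +31 → Sep 1, 2086 (11 left).
+11 → Sep 12, 2086.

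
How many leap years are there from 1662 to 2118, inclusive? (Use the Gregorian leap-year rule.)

Multiples of 4 in [1662,2118]: 114.
Of those, multiples of 100: 5 (not leap unless ÷400).
Multiples of 400: 1.
Leap years = 114 − 5 + 1 = 110.

110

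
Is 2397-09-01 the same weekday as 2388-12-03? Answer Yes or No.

From Dec 3, 2388 to Sep 1, 2397 is 3194 days.
3194 mod 7 = 2, so they are different weekdays.
(Dec 3, 2388 is a Saturday; Sep 1, 2397 is a Monday.)

No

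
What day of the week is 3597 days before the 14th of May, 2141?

Monday

First find the weekday of May 14, 2141. Doomsday rule: the anchor day for the 2100s is Sunday. For year 41: 41÷12 = 3 r 5, and 5÷4 = 1, so 3+5+1 = 9.
Sunday + 9 ≡ Tuesday — that's 2141's doomsday.
In May the doomsday date is May 9.
May 14 is 5 days after May 9; 5 mod 7 = 5, so Tuesday + 5 = Sunday.
3597 mod 7 = 6, so 3597 days before a Sunday is Sunday − 6 = Monday.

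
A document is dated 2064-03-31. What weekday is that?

Monday

Doomsday rule: the anchor day for the 2000s is Tuesday. For year 64: 64÷12 = 5 r 4, and 4÷4 = 1, so 5+4+1 = 10.
Tuesday + 10 ≡ Friday — that's 2064's doomsday.
In March the doomsday date is Mar 14.
Mar 31 is 17 days after Mar 14; 17 mod 7 = 3, so Friday + 3 = Monday.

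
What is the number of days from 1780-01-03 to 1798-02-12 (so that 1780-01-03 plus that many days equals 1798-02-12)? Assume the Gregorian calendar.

6615

Jan 3, 1780 → Jan 3, 1781: 366 days (Feb 29, 1780 is in that span).
Jan 3, 1781 → Jan 3, 1782: 365 days.
Jan 3, 1782 → Jan 3, 1783: 365 days.
Jan 3, 1783 → Jan 3, 1784: 365 days.
Jan 3, 1784 → Jan 3, 1785: 366 days (Feb 29, 1784 is in that span).
Jan 3, 1785 → Jan 3, 1786: 365 days.
Jan 3, 1786 → Jan 3, 1787: 365 days.
Jan 3, 1787 → Jan 3, 1788: 365 days.
Jan 3, 1788 → Jan 3, 1789: 366 days (Feb 29, 1788 is in that span).
Jan 3, 1789 → Jan 3, 1790: 365 days.
Jan 3, 1790 → Jan 3, 1791: 365 days.
Jan 3, 1791 → Jan 3, 1792: 365 days.
Jan 3, 1792 → Jan 3, 1793: 366 days (Feb 29, 1792 is in that span).
Jan 3, 1793 → Jan 3, 1794: 365 days.
Jan 3, 1794 → Jan 3, 1795: 365 days.
Jan 3, 1795 → Jan 3, 1796: 365 days.
Jan 3, 1796 → Jan 3, 1797: 366 days (Feb 29, 1796 is in that span).
Jan 3, 1797 → Jan 3, 1798: 365 days.
Jan 3, 1798 → Feb 3, 1798: 31 days (January has 31).
Feb 3, 1798 → Feb 12, 1798: 9 days.
Total: 6615 days.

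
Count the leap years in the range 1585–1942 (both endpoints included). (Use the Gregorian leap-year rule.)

86

Multiples of 4 in [1585,1942]: 89.
Of those, multiples of 100: 4 (not leap unless ÷400).
Multiples of 400: 1.
Leap years = 89 − 4 + 1 = 86.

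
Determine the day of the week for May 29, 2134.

Doomsday rule: the anchor day for the 2100s is Sunday. For year 34: 34÷12 = 2 r 10, and 10÷4 = 2, so 2+10+2 = 14.
Sunday + 14 ≡ Sunday — that's 2134's doomsday.
In May the doomsday date is May 9.
May 29 is 20 days after May 9; 20 mod 7 = 6, so Sunday + 6 = Saturday.

Saturday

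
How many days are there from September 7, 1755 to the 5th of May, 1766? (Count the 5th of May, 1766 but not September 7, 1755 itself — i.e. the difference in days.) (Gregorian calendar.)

3893

Sep 7, 1755 → Sep 7, 1756: 366 days (Feb 29, 1756 is in that span).
Sep 7, 1756 → Sep 7, 1757: 365 days.
Sep 7, 1757 → Sep 7, 1758: 365 days.
Sep 7, 1758 → Sep 7, 1759: 365 days.
Sep 7, 1759 → Sep 7, 1760: 366 days (Feb 29, 1760 is in that span).
Sep 7, 1760 → Sep 7, 1761: 365 days.
Sep 7, 1761 → Sep 7, 1762: 365 days.
Sep 7, 1762 → Sep 7, 1763: 365 days.
Sep 7, 1763 → Sep 7, 1764: 366 days (Feb 29, 1764 is in that span).
Sep 7, 1764 → Sep 7, 1765: 365 days.
Sep 7, 1765 → Oct 7, 1765: 30 days (September has 30).
Oct 7, 1765 → Nov 7, 1765: 31 days (October has 31).
Nov 7, 1765 → Dec 7, 1765: 30 days (November has 30).
Dec 7, 1765 → Jan 7, 1766: 31 days (December has 31).
Jan 7, 1766 → Feb 7, 1766: 31 days (January has 31).
Feb 7, 1766 → Mar 7, 1766: 28 days (February has 28).
Mar 7, 1766 → Apr 7, 1766: 31 days (March has 31).
Apr 7, 1766 → May 5, 1766: 28 days.
Total: 3893 days.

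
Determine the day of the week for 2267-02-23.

Saturday

Doomsday rule: the anchor day for the 2200s is Friday. For year 67: 67÷12 = 5 r 7, and 7÷4 = 1, so 5+7+1 = 13.
Friday + 13 ≡ Thursday — that's 2267's doomsday.
In February the doomsday date is Feb 28 (2267 is not a leap year).
Feb 23 is 5 days before Feb 28; 5 mod 7 = 5, so Thursday − 5 = Saturday.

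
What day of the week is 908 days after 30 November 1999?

Sunday

First find the weekday of Nov 30, 1999. Doomsday rule: the anchor day for the 1900s is Wednesday. For year 99: 99÷12 = 8 r 3, and 3÷4 = 0, so 8+3+0 = 11.
Wednesday + 11 ≡ Sunday — that's 1999's doomsday.
In November the doomsday date is Nov 7.
Nov 30 is 23 days after Nov 7; 23 mod 7 = 2, so Sunday + 2 = Tuesday.
908 mod 7 = 5, so 908 days after a Tuesday is Tuesday + 5 = Sunday.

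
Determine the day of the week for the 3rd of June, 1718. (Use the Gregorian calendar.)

Friday

Doomsday rule: the anchor day for the 1700s is Sunday. For year 18: 18÷12 = 1 r 6, and 6÷4 = 1, so 1+6+1 = 8.
Sunday + 8 ≡ Monday — that's 1718's doomsday.
In June the doomsday date is Jun 6.
Jun 3 is 3 days before Jun 6; 3 mod 7 = 3, so Monday − 3 = Friday.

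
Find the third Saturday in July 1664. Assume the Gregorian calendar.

July 1, 1664 is a Tuesday.
The first Saturday is therefore July 5 (4 days later).
The third Saturday is 5 + 2×7 = July 19.

July 19, 1664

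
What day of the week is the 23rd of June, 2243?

Friday

Doomsday rule: the anchor day for the 2200s is Friday. For year 43: 43÷12 = 3 r 7, and 7÷4 = 1, so 3+7+1 = 11.
Friday + 11 ≡ Tuesday — that's 2243's doomsday.
In June the doomsday date is Jun 6.
Jun 23 is 17 days after Jun 6; 17 mod 7 = 3, so Tuesday + 3 = Friday.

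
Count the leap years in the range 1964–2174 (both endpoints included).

Multiples of 4 in [1964,2174]: 53.
Of those, multiples of 100: 2 (not leap unless ÷400).
Multiples of 400: 1.
Leap years = 53 − 2 + 1 = 52.

52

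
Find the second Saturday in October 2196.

October 1, 2196 is a Saturday.
The first Saturday is therefore October 1 (same day).
The second Saturday is 1 + 1×7 = October 8.

October 8, 2196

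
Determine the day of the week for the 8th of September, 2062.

January 1, 2062 is a Sunday.
Jan 1, 2062 → Feb 1, 2062: 31 days (January has 31).
Feb 1, 2062 → Mar 1, 2062: 28 days (February has 28).
Mar 1, 2062 → Apr 1, 2062: 31 days (March has 31).
Apr 1, 2062 → May 1, 2062: 30 days (April has 30).
May 1, 2062 → Jun 1, 2062: 31 days (May has 31).
Jun 1, 2062 → Jul 1, 2062: 30 days (June has 30).
Jul 1, 2062 → Aug 1, 2062: 31 days (July has 31).
Aug 1, 2062 → Sep 1, 2062: 31 days (August has 31).
Sep 1, 2062 → Sep 8, 2062: 7 days.
Total: 250 days.
250 mod 7 = 5, so Sunday + 5 = Friday.

Friday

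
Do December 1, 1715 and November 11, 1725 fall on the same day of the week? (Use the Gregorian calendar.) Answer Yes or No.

From Dec 1, 1715 to Nov 11, 1725 is 3633 days.
3633 mod 7 = 0, so they are the same weekday.
(Dec 1, 1715 is a Sunday; Nov 11, 1725 is a Sunday.)

Yes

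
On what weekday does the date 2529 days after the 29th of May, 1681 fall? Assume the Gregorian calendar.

Saturday

First find the weekday of May 29, 1681. Doomsday rule: the anchor day for the 1600s is Tuesday. For year 81: 81÷12 = 6 r 9, and 9÷4 = 2, so 6+9+2 = 17.
Tuesday + 17 ≡ Friday — that's 1681's doomsday.
In May the doomsday date is May 9.
May 29 is 20 days after May 9; 20 mod 7 = 6, so Friday + 6 = Thursday.
2529 mod 7 = 2, so 2529 days after a Thursday is Thursday + 2 = Saturday.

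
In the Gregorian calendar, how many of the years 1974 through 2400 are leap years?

104

Multiples of 4 in [1974,2400]: 107.
Of those, multiples of 100: 5 (not leap unless ÷400).
Multiples of 400: 2.
Leap years = 107 − 5 + 2 = 104.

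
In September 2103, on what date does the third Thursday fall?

September 20, 2103

September 1, 2103 is a Saturday.
The first Thursday is therefore September 6 (5 days later).
The third Thursday is 6 + 2×7 = September 20.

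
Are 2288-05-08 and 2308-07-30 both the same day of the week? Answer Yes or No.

From May 8, 2288 to Jul 30, 2308 is 7387 days.
7387 mod 7 = 2, so they are different weekdays.
(May 8, 2288 is a Tuesday; Jul 30, 2308 is a Thursday.)

No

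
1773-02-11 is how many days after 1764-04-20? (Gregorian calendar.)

Apr 20, 1764 → Apr 20, 1765: 365 days.
Apr 20, 1765 → Apr 20, 1766: 365 days.
Apr 20, 1766 → Apr 20, 1767: 365 days.
Apr 20, 1767 → Apr 20, 1768: 366 days (Feb 29, 1768 is in that span).
Apr 20, 1768 → Apr 20, 1769: 365 days.
Apr 20, 1769 → Apr 20, 1770: 365 days.
Apr 20, 1770 → Apr 20, 1771: 365 days.
Apr 20, 1771 → Apr 20, 1772: 366 days (Feb 29, 1772 is in that span).
Apr 20, 1772 → May 20, 1772: 30 days (April has 30).
May 20, 1772 → Jun 20, 1772: 31 days (May has 31).
Jun 20, 1772 → Jul 20, 1772: 30 days (June has 30).
Jul 20, 1772 → Aug 20, 1772: 31 days (July has 31).
Aug 20, 1772 → Sep 20, 1772: 31 days (August has 31).
Sep 20, 1772 → Oct 20, 1772: 30 days (September has 30).
Oct 20, 1772 → Nov 20, 1772: 31 days (October has 31).
Nov 20, 1772 → Dec 20, 1772: 30 days (November has 30).
Dec 20, 1772 → Jan 20, 1773: 31 days (December has 31).
Jan 20, 1773 → Feb 11, 1773: 22 days.
Total: 3219 days.

3219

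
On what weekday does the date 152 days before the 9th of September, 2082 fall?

First find the weekday of Sep 9, 2082. Doomsday rule: the anchor day for the 2000s is Tuesday. For year 82: 82÷12 = 6 r 10, and 10÷4 = 2, so 6+10+2 = 18.
Tuesday + 18 ≡ Saturday — that's 2082's doomsday.
In September the doomsday date is Sep 5.
Sep 9 is 4 days after Sep 5; 4 mod 7 = 4, so Saturday + 4 = Wednesday.
152 mod 7 = 5, so 152 days before a Wednesday is Wednesday − 5 = Friday.

Friday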